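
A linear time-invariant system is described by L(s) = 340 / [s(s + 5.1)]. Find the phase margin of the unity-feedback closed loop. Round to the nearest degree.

16°

Gain crossover: |L(jω)| = 1 at ω ≈ 18.1 rad s⁻¹.
∠L(j18.1) = −90° − arctan(18.1/5.1) ≈ -164.26°
PM = 180° + (-164.26°) = 15.74°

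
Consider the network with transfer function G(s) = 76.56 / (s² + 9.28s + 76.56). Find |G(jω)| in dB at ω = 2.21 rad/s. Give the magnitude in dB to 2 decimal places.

0.23 dB

|(j2.21)² + 9.28(j2.21) + 76.56| = |71.676 + j20.509| = 74.55
|G(j2.21)| = 76.56 / 74.55 = 1.0269
20 log₁₀(1.0269) = 0.231 dB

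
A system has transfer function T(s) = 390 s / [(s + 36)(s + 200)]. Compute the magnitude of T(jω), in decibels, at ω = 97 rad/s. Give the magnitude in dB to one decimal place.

|j97| = 97
|j97 + 36| = √(97² + 36²) = 103.5
|j97 + 200| = √(97² + 200²) = 222.3
|T(j97)| = 390 × 97 / (103.5 × 222.3) = 1.6449
20 log₁₀(1.6449) = 4.32 dB

4.3 dB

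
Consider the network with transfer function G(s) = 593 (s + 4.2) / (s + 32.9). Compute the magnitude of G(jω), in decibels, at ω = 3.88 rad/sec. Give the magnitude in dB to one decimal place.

|j3.88 + 4.2| = √(3.88² + 4.2²) = 5.718
|j3.88 + 32.9| = √(3.88² + 32.9²) = 33.13
|G(j3.88)| = 593 × 5.718 / 33.13 = 102.35
20 log₁₀(102.35) = 40.20 dB

40.2 dB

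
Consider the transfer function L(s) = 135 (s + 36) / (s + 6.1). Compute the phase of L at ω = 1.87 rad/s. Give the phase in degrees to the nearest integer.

-14°

∠(j1.87 + 36) = arctan(1.87/36) = 2.97°
∠(j1.87 + 6.1) = arctan(1.87/6.1) = 17.04°
∠L(j1.87) = 2.97° − 17.04° = -14.07°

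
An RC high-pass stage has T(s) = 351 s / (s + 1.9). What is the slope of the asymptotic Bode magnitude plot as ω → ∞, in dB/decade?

With 1 zero and 1 pole, the high-frequency asymptotic slope is 20 × (1 − 1) = 0 dB/decade.

0 dB/decade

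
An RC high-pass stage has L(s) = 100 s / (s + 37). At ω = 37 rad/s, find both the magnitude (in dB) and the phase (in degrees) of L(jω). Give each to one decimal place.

|L| = 37.0 dB, ∠L = 45.0 deg

|j37| = 37
|j37 + 37| = √(37² + 37²) = 52.33
|L(j37)| = 100 × 37 / 52.33 = 70.711
20 log₁₀(70.711) = 36.99 dB
∠(j37) = 90.00°
∠(j37 + 37) = arctan(37/37) = 45.00°
∠L(j37) = 90.00° − 45.00° = 45.00°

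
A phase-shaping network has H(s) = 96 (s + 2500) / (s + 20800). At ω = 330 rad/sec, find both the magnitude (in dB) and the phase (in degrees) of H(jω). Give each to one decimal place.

|H| = 21.3 dB, ∠H = 6.6°

|j330 + 2500| = √(330² + 2500²) = 2522
|j330 + 20800| = √(330² + 20800²) = 2.08e+04
|H(j330)| = 96 × 2522 / 2.08e+04 = 11.637
20 log₁₀(11.637) = 21.32 dB
∠(j330 + 2500) = arctan(330/2500) = 7.52°
∠(j330 + 20800) = arctan(330/20800) = 0.91°
∠H(j330) = 7.52° − 0.91° = 6.61°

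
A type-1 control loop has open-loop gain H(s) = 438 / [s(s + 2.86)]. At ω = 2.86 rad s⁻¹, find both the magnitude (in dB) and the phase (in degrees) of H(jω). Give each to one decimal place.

|H| = 31.6 dB, ∠H = -135.0°

|j2.86 + 2.86| = √(2.86² + 2.86²) = 4.045
|j2.86| = 2.86
|H(j2.86)| = 438 / (4.045 × 2.86) = 37.864
20 log₁₀(37.864) = 31.56 dB
∠(j2.86 + 2.86) = arctan(2.86/2.86) = 45.00°
∠(j2.86) = 90.00°
∠H(j2.86) = − (45.00° + 90.00°) = -135.00°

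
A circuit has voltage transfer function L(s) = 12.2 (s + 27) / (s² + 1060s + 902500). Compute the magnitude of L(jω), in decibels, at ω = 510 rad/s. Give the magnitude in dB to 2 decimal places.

-42.59 dB

|j510 + 27| = √(510² + 27²) = 510.7
|(j510)² + 1060(j510) + 902500| = |6.424e+05 + j5.406e+05| = 8.396e+05
|L(j510)| = 12.2 × 510.7 / 8.396e+05 = 0.0074211
20 log₁₀(0.0074211) = -42.591 dB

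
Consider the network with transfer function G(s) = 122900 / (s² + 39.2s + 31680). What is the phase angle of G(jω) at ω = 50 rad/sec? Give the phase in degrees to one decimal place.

-3.8°

∠[(j50)² + 39.2(j50) + 31680] = ∠[29180 + j1960] = 3.84°
∠G(j50) = −3.84° = -3.84°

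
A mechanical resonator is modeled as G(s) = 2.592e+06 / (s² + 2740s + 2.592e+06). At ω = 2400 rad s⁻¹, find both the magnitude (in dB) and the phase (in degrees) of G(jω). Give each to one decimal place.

|(j2400)² + 2740(j2400) + 2.592e+06| = |-3.168e+06 + j6.576e+06| = 7.299e+06
|G(j2400)| = 2.592e+06 / 7.299e+06 = 0.3551
20 log₁₀(0.3551) = -8.99 dB
∠[(j2400)² + 2740(j2400) + 2.592e+06] = ∠[-3.168e+06 + j6.576e+06] = 115.72°
∠G(j2400) = −115.72° = -115.72°

|G| = -9.0 dB, ∠G = -115.7°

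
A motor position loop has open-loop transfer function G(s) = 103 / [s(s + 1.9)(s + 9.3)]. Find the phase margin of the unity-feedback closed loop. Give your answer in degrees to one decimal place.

14.7°

Gain crossover: |G(jω)| = 1 at ω ≈ 2.98 rad s⁻¹.
∠G(j2.98) = −90° − arctan(2.98/1.9) − arctan(2.98/9.3) ≈ -165.28°
PM = 180° + (-165.28°) = 14.72°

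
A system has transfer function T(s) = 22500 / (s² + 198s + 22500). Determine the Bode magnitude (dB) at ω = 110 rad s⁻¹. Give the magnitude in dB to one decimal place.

-0.6 dB

|(j110)² + 198(j110) + 22500| = |10400 + j21780| = 2.414e+04
|T(j110)| = 22500 / 2.414e+04 = 0.93223
20 log₁₀(0.93223) = -0.61 dB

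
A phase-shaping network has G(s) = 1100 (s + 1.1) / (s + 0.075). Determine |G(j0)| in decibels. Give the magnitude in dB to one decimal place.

G(0) = 1100 × 1.1 / 0.075 = 16133
20 log₁₀(16133) = 84.15 dB

84.2 dB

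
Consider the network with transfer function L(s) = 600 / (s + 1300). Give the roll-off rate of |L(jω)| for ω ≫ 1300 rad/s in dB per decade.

-20 dB/decade

With 0 zeros and 1 pole, the high-frequency asymptotic slope is 20 × (0 − 1) = -20 dB/decade.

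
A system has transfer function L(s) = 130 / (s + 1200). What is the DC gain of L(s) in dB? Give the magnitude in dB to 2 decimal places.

L(0) = 130 / 1200 = 0.10833
20 log₁₀(0.10833) = -19.305 dB

-19.30 dB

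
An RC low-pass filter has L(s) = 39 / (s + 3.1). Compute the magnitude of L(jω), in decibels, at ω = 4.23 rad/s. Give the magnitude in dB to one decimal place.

|j4.23 + 3.1| = √(4.23² + 3.1²) = 5.244
|L(j4.23)| = 39 / 5.244 = 7.4366
20 log₁₀(7.4366) = 17.43 dB

17.4 dB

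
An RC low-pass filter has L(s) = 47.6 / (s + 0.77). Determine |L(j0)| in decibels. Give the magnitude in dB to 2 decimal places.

35.82 dB

L(0) = 47.6 / 0.77 = 61.818
20 log₁₀(61.818) = 35.822 dB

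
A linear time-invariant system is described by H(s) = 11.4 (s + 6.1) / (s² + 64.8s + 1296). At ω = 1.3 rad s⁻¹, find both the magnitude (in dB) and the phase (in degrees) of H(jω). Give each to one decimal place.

|j1.3 + 6.1| = √(1.3² + 6.1²) = 6.237
|(j1.3)² + 64.8(j1.3) + 1296| = |1294.3 + j84.24| = 1297
|H(j1.3)| = 11.4 × 6.237 / 1297 = 0.054818
20 log₁₀(0.054818) = -25.22 dB
∠(j1.3 + 6.1) = arctan(1.3/6.1) = 12.03°
∠[(j1.3)² + 64.8(j1.3) + 1296] = ∠[1294.3 + j84.24] = 3.72°
∠H(j1.3) = 12.03° − 3.72° = 8.31°

|H| = -25.2 dB, ∠H = 8.3 deg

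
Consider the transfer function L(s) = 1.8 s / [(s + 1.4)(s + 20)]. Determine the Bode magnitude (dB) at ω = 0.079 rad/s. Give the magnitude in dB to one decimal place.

|j0.079| = 0.079
|j0.079 + 1.4| = √(0.079² + 1.4²) = 1.402
|j0.079 + 20| = √(0.079² + 20²) = 20
|L(j0.079)| = 1.8 × 0.079 / (1.402 × 20) = 0.0050705
20 log₁₀(0.0050705) = -45.90 dB

-45.9 dB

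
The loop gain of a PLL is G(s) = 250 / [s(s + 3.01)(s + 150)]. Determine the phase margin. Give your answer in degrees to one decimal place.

Gain crossover: |G(jω)| = 1 at ω ≈ 0.545 rad/s.
∠G(j0.545) = −90° − arctan(0.545/3.01) − arctan(0.545/150) ≈ -100.47°
PM = 180° + (-100.47°) = 79.53°

79.5°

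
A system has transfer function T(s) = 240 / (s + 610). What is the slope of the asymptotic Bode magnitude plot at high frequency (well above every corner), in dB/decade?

-20 dB/decade

With 0 zeros and 1 pole, the high-frequency asymptotic slope is 20 × (0 − 1) = -20 dB/decade.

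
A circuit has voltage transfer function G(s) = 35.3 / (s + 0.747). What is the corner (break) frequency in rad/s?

0.747 rad/s

The single real pole at s = −0.747 gives a corner at ω = 0.747 rad/s.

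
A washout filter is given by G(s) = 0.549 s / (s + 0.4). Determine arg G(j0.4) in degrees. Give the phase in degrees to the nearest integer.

∠(j0.4) = 90.00°
∠(j0.4 + 0.4) = arctan(0.4/0.4) = 45.00°
∠G(j0.4) = 90.00° − 45.00° = 45.00°

45 deg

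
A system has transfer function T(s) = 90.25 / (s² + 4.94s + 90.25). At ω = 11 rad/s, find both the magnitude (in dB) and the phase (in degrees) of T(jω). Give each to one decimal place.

|(j11)² + 4.94(j11) + 90.25| = |-30.75 + j54.34| = 62.44
|T(j11)| = 90.25 / 62.44 = 1.4455
20 log₁₀(1.4455) = 3.20 dB
∠[(j11)² + 4.94(j11) + 90.25] = ∠[-30.75 + j54.34] = 119.50°
∠T(j11) = −119.50° = -119.50°

|T| = 3.2 dB, ∠T = -119.5 deg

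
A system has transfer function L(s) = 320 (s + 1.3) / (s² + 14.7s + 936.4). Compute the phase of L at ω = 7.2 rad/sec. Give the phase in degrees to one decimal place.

∠(j7.2 + 1.3) = arctan(7.2/1.3) = 79.77°
∠[(j7.2)² + 14.7(j7.2) + 936.4] = ∠[884.56 + j105.84] = 6.82°
∠L(j7.2) = 79.77° − 6.82° = 72.94°

72.9 deg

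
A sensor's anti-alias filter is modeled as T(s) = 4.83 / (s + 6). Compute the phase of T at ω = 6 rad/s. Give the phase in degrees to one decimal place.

∠(j6 + 6) = arctan(6/6) = 45.00°
∠T(j6) = −45.00° = -45.00°

-45.0°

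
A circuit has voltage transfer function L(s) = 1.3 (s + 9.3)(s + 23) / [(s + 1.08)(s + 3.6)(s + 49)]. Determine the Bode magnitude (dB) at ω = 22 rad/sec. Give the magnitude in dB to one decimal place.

-28.5 dB

|j22 + 9.3| = √(22² + 9.3²) = 23.88
|j22 + 23| = √(22² + 23²) = 31.83
|j22 + 1.08| = √(22² + 1.08²) = 22.03
|j22 + 3.6| = √(22² + 3.6²) = 22.29
|j22 + 49| = √(22² + 49²) = 53.71
|L(j22)| = 1.3 × 23.88 × 31.83 / (22.03 × 22.29 × 53.71) = 0.037471
20 log₁₀(0.037471) = -28.53 dB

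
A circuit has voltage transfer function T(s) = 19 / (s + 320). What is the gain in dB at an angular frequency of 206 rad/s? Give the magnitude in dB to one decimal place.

|j206 + 320| = √(206² + 320²) = 380.6
|T(j206)| = 19 / 380.6 = 0.049925
20 log₁₀(0.049925) = -26.03 dB

-26.0 dB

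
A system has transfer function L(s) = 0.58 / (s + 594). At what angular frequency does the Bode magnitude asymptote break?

The single real pole at s = −594 gives a corner at ω = 594 rad/sec.

594 rad/sec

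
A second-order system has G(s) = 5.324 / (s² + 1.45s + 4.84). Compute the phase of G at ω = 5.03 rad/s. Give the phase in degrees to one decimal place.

-160.4°

∠[(j5.03)² + 1.45(j5.03) + 4.84] = ∠[-20.461 + j7.2935] = 160.38°
∠G(j5.03) = −160.38° = -160.38°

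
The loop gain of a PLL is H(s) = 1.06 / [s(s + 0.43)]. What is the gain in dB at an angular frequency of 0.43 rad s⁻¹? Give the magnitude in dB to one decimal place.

12.2 dB

|j0.43 + 0.43| = √(0.43² + 0.43²) = 0.6081
|j0.43| = 0.43
|H(j0.43)| = 1.06 / (0.6081 × 0.43) = 4.0537
20 log₁₀(4.0537) = 12.16 dB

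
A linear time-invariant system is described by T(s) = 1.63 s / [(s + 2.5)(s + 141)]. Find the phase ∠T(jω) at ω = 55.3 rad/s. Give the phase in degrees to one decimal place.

-18.8°

∠(j55.3) = 90.00°
∠(j55.3 + 2.5) = arctan(55.3/2.5) = 87.41°
∠(j55.3 + 141) = arctan(55.3/141) = 21.42°
∠T(j55.3) = 90.00° − (87.41° + 21.42°) = -18.83°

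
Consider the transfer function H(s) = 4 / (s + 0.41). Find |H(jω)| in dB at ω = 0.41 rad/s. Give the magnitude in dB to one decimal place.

16.8 dB

|j0.41 + 0.41| = √(0.41² + 0.41²) = 0.5798
|H(j0.41)| = 4 / 0.5798 = 6.8986
20 log₁₀(6.8986) = 16.78 dB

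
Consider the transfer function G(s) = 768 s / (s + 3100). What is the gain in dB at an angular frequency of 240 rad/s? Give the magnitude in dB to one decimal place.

35.5 dB

|j240| = 240
|j240 + 3100| = √(240² + 3100²) = 3109
|G(j240)| = 768 × 240 / 3109 = 59.281
20 log₁₀(59.281) = 35.46 dB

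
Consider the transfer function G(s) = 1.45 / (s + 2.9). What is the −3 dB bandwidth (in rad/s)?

For a single-pole low-pass, the −3 dB point is at the pole: ω = 2.9 rad/s.

2.9 rad/s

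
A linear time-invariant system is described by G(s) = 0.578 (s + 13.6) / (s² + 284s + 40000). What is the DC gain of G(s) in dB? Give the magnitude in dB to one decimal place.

G(0) = 0.578 × 13.6 / 40000 = 0.00019652
20 log₁₀(0.00019652) = -74.13 dB

-74.1 dB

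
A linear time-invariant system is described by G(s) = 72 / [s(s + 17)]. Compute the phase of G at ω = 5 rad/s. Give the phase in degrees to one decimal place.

∠(j5 + 17) = arctan(5/17) = 16.39°
∠(j5) = 90.00°
∠G(j5) = − (16.39° + 90.00°) = -106.39°

-106.4°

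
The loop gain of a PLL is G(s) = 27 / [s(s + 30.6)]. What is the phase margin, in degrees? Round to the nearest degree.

88°

Gain crossover: |G(jω)| = 1 at ω ≈ 0.882 rad/s.
∠G(j0.882) = −90° − arctan(0.882/30.6) ≈ -91.65°
PM = 180° + (-91.65°) = 88.35°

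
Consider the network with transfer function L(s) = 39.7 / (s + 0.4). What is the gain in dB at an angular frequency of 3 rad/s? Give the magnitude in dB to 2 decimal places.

22.36 dB

|j3 + 0.4| = √(3² + 0.4²) = 3.027
|L(j3)| = 39.7 / 3.027 = 13.117
20 log₁₀(13.117) = 22.357 dB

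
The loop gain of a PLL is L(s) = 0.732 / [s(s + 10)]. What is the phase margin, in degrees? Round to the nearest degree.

90 deg

Gain crossover: |L(jω)| = 1 at ω ≈ 0.0732 rad/sec.
∠L(j0.0732) = −90° − arctan(0.0732/10) ≈ -90.42°
PM = 180° + (-90.42°) = 89.58°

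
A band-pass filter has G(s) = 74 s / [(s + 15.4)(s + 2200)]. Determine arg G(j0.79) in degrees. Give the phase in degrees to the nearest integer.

87 deg

∠(j0.79) = 90.00°
∠(j0.79 + 15.4) = arctan(0.79/15.4) = 2.94°
∠(j0.79 + 2200) = arctan(0.79/2200) = 0.02°
∠G(j0.79) = 90.00° − (2.94° + 0.02°) = 87.04°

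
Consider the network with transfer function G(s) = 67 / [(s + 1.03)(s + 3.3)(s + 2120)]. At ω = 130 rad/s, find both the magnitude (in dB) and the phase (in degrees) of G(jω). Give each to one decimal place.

|G| = -114.6 dB, ∠G = -181.6°

|j130 + 1.03| = √(130² + 1.03²) = 130
|j130 + 3.3| = √(130² + 3.3²) = 130
|j130 + 2120| = √(130² + 2120²) = 2124
|G(j130)| = 67 / (130 × 130 × 2124) = 1.8659e-06
20 log₁₀(1.8659e-06) = -114.58 dB
∠(j130 + 1.03) = arctan(130/1.03) = 89.55°
∠(j130 + 3.3) = arctan(130/3.3) = 88.55°
∠(j130 + 2120) = arctan(130/2120) = 3.51°
∠G(j130) = − (89.55° + 88.55° + 3.51°) = -181.60°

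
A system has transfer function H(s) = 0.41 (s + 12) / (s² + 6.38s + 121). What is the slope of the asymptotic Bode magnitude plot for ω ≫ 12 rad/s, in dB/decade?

-20 dB/decade

With 1 zero and 2 poles, the high-frequency asymptotic slope is 20 × (1 − 2) = -20 dB/decade.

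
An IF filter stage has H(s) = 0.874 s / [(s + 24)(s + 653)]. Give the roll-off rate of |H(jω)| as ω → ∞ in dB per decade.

With 1 zero and 2 poles, the high-frequency asymptotic slope is 20 × (1 − 2) = -20 dB/decade.

-20 dB/decade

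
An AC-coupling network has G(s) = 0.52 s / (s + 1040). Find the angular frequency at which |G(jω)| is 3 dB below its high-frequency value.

1040 rad/s

For a single-pole high-pass, the −3 dB point is at the pole: ω = 1040 rad/s.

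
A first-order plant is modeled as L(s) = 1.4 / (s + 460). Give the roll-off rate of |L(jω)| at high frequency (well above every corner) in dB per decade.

With 0 zeros and 1 pole, the high-frequency asymptotic slope is 20 × (0 − 1) = -20 dB/decade.

-20 dB/decade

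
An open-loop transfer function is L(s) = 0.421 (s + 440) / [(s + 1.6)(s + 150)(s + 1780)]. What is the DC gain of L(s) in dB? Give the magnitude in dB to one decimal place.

-67.3 dB

L(0) = 0.421 × 440 / (1.6 × 150 × 1780) = 0.00043361
20 log₁₀(0.00043361) = -67.26 dB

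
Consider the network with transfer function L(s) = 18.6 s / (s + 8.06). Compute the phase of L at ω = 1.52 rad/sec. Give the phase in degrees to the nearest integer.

79°

∠(j1.52) = 90.00°
∠(j1.52 + 8.06) = arctan(1.52/8.06) = 10.68°
∠L(j1.52) = 90.00° − 10.68° = 79.32°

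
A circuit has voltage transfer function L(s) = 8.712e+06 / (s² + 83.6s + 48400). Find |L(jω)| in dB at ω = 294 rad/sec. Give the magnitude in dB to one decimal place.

45.7 dB

|(j294)² + 83.6(j294) + 48400| = |-38036 + j24578| = 4.529e+04
|L(j294)| = 8.712e+06 / 4.529e+04 = 192.38
20 log₁₀(192.38) = 45.68 dB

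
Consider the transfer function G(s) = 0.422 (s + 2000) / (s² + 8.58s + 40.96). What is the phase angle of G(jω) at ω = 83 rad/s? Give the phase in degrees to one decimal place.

-171.7°

∠(j83 + 2000) = arctan(83/2000) = 2.38°
∠[(j83)² + 8.58(j83) + 40.96] = ∠[-6848 + j712.14] = 174.06°
∠G(j83) = 2.38° − 174.06° = -171.69°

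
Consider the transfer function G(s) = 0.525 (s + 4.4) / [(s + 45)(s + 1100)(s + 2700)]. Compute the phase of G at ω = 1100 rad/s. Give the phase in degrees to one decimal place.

-65.1°

∠(j1100 + 4.4) = arctan(1100/4.4) = 89.77°
∠(j1100 + 45) = arctan(1100/45) = 87.66°
∠(j1100 + 1100) = arctan(1100/1100) = 45.00°
∠(j1100 + 2700) = arctan(1100/2700) = 22.17°
∠G(j1100) = 89.77° − (87.66° + 45.00° + 22.17°) = -65.05°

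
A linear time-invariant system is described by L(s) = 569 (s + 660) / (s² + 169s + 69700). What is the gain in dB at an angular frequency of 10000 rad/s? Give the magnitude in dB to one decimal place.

|j10000 + 660| = √(10000² + 660²) = 1.002e+04
|(j10000)² + 169(j10000) + 69700| = |-9.993e+07 + j1.69e+06| = 9.994e+07
|L(j10000)| = 569 × 1.002e+04 / 9.994e+07 = 0.057055
20 log₁₀(0.057055) = -24.87 dB

-24.9 dB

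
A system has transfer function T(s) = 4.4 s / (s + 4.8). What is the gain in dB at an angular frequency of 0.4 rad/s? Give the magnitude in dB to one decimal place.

-8.7 dB

|j0.4| = 0.4
|j0.4 + 4.8| = √(0.4² + 4.8²) = 4.817
|T(j0.4)| = 4.4 × 0.4 / 4.817 = 0.3654
20 log₁₀(0.3654) = -8.74 dB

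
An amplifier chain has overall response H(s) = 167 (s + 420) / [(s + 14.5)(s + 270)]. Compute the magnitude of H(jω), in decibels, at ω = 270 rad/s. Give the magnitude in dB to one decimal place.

-1.9 dB

|j270 + 420| = √(270² + 420²) = 499.3
|j270 + 14.5| = √(270² + 14.5²) = 270.4
|j270 + 270| = √(270² + 270²) = 381.8
|H(j270)| = 167 × 499.3 / (270.4 × 381.8) = 0.80762
20 log₁₀(0.80762) = -1.86 dB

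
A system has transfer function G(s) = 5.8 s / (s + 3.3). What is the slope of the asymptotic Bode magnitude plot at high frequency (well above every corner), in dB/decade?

0 dB/decade

With 1 zero and 1 pole, the high-frequency asymptotic slope is 20 × (1 − 1) = 0 dB/decade.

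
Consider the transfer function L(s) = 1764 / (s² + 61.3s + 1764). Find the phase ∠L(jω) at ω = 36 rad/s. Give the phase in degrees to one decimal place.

∠[(j36)² + 61.3(j36) + 1764] = ∠[468 + j2206.8] = 78.03°
∠L(j36) = −78.03° = -78.03°

-78.0°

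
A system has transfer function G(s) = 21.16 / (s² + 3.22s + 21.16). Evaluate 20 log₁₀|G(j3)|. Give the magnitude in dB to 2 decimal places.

2.69 dB

|(j3)² + 3.22(j3) + 21.16| = |12.16 + j9.66| = 15.53
|G(j3)| = 21.16 / 15.53 = 1.3625
20 log₁₀(1.3625) = 2.687 dB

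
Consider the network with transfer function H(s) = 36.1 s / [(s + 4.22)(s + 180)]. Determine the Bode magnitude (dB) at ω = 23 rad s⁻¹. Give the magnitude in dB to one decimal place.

|j23| = 23
|j23 + 4.22| = √(23² + 4.22²) = 23.38
|j23 + 180| = √(23² + 180²) = 181.5
|H(j23)| = 36.1 × 23 / (23.38 × 181.5) = 0.19567
20 log₁₀(0.19567) = -14.17 dB

-14.2 dB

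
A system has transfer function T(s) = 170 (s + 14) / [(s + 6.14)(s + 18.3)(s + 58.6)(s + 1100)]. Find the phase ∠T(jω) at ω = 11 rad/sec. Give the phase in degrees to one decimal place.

∠(j11 + 14) = arctan(11/14) = 38.16°
∠(j11 + 6.14) = arctan(11/6.14) = 60.83°
∠(j11 + 18.3) = arctan(11/18.3) = 31.01°
∠(j11 + 58.6) = arctan(11/58.6) = 10.63°
∠(j11 + 1100) = arctan(11/1100) = 0.57°
∠T(j11) = 38.16° − (60.83° + 31.01° + 10.63° + 0.57°) = -64.89°

-64.9°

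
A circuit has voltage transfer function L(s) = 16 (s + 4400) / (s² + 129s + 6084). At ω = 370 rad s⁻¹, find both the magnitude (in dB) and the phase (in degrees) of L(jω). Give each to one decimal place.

|L| = -5.9 dB, ∠L = -155.1°

|j370 + 4400| = √(370² + 4400²) = 4416
|(j370)² + 129(j370) + 6084| = |-1.3082e+05 + j47730| = 1.393e+05
|L(j370)| = 16 × 4416 / 1.393e+05 = 0.50734
20 log₁₀(0.50734) = -5.89 dB
∠(j370 + 4400) = arctan(370/4400) = 4.81°
∠[(j370)² + 129(j370) + 6084] = ∠[-1.3082e+05 + j47730] = 159.95°
∠L(j370) = 4.81° − 159.95° = -155.15°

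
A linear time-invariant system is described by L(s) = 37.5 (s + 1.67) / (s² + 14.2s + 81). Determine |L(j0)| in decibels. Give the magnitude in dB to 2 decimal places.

-2.23 dB

L(0) = 37.5 × 1.67 / 81 = 0.77315
20 log₁₀(0.77315) = -2.235 dB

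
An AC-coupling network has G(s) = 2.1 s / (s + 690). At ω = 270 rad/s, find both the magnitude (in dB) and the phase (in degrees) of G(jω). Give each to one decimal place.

|G| = -2.3 dB, ∠G = 68.6°

|j270| = 270
|j270 + 690| = √(270² + 690²) = 740.9
|G(j270)| = 2.1 × 270 / 740.9 = 0.76524
20 log₁₀(0.76524) = -2.32 dB
∠(j270) = 90.00°
∠(j270 + 690) = arctan(270/690) = 21.37°
∠G(j270) = 90.00° − 21.37° = 68.63°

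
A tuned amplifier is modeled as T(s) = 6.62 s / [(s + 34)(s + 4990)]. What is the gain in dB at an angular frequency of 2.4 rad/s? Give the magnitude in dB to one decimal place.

|j2.4| = 2.4
|j2.4 + 34| = √(2.4² + 34²) = 34.08
|j2.4 + 4990| = √(2.4² + 4990²) = 4990
|T(j2.4)| = 6.62 × 2.4 / (34.08 × 4990) = 9.3414e-05
20 log₁₀(9.3414e-05) = -80.59 dB

-80.6 dB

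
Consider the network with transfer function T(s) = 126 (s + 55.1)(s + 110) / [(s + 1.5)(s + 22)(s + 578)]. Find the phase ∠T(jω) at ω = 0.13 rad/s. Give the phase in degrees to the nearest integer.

-5°

∠(j0.13 + 55.1) = arctan(0.13/55.1) = 0.14°
∠(j0.13 + 110) = arctan(0.13/110) = 0.07°
∠(j0.13 + 1.5) = arctan(0.13/1.5) = 4.95°
∠(j0.13 + 22) = arctan(0.13/22) = 0.34°
∠(j0.13 + 578) = arctan(0.13/578) = 0.01°
∠T(j0.13) = 0.14° + 0.07° − (4.95° + 0.34° + 0.01°) = -5.10°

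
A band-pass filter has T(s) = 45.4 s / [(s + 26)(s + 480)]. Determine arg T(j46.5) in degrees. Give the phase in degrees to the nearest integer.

∠(j46.5) = 90.00°
∠(j46.5 + 26) = arctan(46.5/26) = 60.79°
∠(j46.5 + 480) = arctan(46.5/480) = 5.53°
∠T(j46.5) = 90.00° − (60.79° + 5.53°) = 23.68°

24°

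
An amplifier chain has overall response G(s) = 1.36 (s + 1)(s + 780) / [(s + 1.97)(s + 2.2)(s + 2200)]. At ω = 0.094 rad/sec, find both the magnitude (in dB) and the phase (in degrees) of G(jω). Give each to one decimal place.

|G| = -19.1 dB, ∠G = 0.2°

|j0.094 + 1| = √(0.094² + 1²) = 1.004
|j0.094 + 780| = √(0.094² + 780²) = 780
|j0.094 + 1.97| = √(0.094² + 1.97²) = 1.972
|j0.094 + 2.2| = √(0.094² + 2.2²) = 2.202
|j0.094 + 2200| = √(0.094² + 2200²) = 2200
|G(j0.094)| = 1.36 × 1.004 × 780 / (1.972 × 2.202 × 2200) = 0.11152
20 log₁₀(0.11152) = -19.05 dB
∠(j0.094 + 1) = arctan(0.094/1) = 5.37°
∠(j0.094 + 780) = arctan(0.094/780) = 0.01°
∠(j0.094 + 1.97) = arctan(0.094/1.97) = 2.73°
∠(j0.094 + 2.2) = arctan(0.094/2.2) = 2.45°
∠(j0.094 + 2200) = arctan(0.094/2200) = 0.00°
∠G(j0.094) = 5.37° + 0.01° − (2.73° + 2.45° + 0.00°) = 0.20°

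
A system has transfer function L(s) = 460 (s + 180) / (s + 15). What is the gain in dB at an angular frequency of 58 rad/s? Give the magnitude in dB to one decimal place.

63.2 dB

|j58 + 180| = √(58² + 180²) = 189.1
|j58 + 15| = √(58² + 15²) = 59.91
|L(j58)| = 460 × 189.1 / 59.91 = 1452.1
20 log₁₀(1452.1) = 63.24 dB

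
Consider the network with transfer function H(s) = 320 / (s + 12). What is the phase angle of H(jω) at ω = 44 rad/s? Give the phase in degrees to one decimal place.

-74.7°

∠(j44 + 12) = arctan(44/12) = 74.74°
∠H(j44) = −74.74° = -74.74°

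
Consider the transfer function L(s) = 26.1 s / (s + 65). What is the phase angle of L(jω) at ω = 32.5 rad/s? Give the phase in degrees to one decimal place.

∠(j32.5) = 90.00°
∠(j32.5 + 65) = arctan(32.5/65) = 26.57°
∠L(j32.5) = 90.00° − 26.57° = 63.43°

63.4°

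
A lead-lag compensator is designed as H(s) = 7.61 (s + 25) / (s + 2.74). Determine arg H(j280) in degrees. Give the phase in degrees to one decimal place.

∠(j280 + 25) = arctan(280/25) = 84.90°
∠(j280 + 2.74) = arctan(280/2.74) = 89.44°
∠H(j280) = 84.90° − 89.44° = -4.54°

-4.5°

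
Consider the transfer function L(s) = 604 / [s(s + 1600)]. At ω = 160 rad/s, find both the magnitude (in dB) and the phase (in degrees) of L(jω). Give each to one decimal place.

|j160 + 1600| = √(160² + 1600²) = 1608
|j160| = 160
|L(j160)| = 604 / (1608 × 160) = 0.0023477
20 log₁₀(0.0023477) = -52.59 dB
∠(j160 + 1600) = arctan(160/1600) = 5.71°
∠(j160) = 90.00°
∠L(j160) = − (5.71° + 90.00°) = -95.71°

|L| = -52.6 dB, ∠L = -95.7°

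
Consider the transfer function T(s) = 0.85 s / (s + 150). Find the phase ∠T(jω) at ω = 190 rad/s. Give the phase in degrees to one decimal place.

∠(j190) = 90.00°
∠(j190 + 150) = arctan(190/150) = 51.71°
∠T(j190) = 90.00° − 51.71° = 38.29°

38.3°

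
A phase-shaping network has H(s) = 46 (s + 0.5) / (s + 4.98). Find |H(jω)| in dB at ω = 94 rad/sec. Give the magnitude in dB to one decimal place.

|j94 + 0.5| = √(94² + 0.5²) = 94
|j94 + 4.98| = √(94² + 4.98²) = 94.13
|H(j94)| = 46 × 94 / 94.13 = 45.936
20 log₁₀(45.936) = 33.24 dB

33.2 dB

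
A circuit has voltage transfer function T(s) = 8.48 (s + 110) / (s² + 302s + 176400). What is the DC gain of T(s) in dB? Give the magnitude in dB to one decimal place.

T(0) = 8.48 × 110 / 176400 = 0.005288
20 log₁₀(0.005288) = -45.53 dB

-45.5 dB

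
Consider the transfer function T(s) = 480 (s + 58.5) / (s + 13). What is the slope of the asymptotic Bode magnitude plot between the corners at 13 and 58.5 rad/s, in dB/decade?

In this band the factors already past their corner are: pole at 13; net slope = -20 dB/decade.

-20 dB/decade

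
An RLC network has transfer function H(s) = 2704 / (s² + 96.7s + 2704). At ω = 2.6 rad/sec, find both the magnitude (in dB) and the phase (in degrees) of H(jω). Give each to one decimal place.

|(j2.6)² + 96.7(j2.6) + 2704| = |2697.2 + j251.42| = 2709
|H(j2.6)| = 2704 / 2709 = 0.99818
20 log₁₀(0.99818) = -0.02 dB
∠[(j2.6)² + 96.7(j2.6) + 2704] = ∠[2697.2 + j251.42] = 5.33°
∠H(j2.6) = −5.33° = -5.33°

|H| = -0.0 dB, ∠H = -5.3°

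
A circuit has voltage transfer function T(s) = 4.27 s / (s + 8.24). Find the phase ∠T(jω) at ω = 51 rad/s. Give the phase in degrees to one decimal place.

∠(j51) = 90.00°
∠(j51 + 8.24) = arctan(51/8.24) = 80.82°
∠T(j51) = 90.00° − 80.82° = 9.18°

9.2°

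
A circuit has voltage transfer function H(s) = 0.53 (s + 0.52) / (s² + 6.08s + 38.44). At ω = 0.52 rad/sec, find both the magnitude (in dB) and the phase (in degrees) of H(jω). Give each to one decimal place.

|H| = -39.8 dB, ∠H = 40.3°

|j0.52 + 0.52| = √(0.52² + 0.52²) = 0.7354
|(j0.52)² + 6.08(j0.52) + 38.44| = |38.17 + j3.1616| = 38.3
|H(j0.52)| = 0.53 × 0.7354 / 38.3 = 0.010176
20 log₁₀(0.010176) = -39.85 dB
∠(j0.52 + 0.52) = arctan(0.52/0.52) = 45.00°
∠[(j0.52)² + 6.08(j0.52) + 38.44] = ∠[38.17 + j3.1616] = 4.74°
∠H(j0.52) = 45.00° − 4.74° = 40.26°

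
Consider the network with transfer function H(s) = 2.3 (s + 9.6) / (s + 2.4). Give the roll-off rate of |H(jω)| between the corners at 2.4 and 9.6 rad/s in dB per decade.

-20 dB/decade

In this band the factors already past their corner are: pole at 2.4; net slope = -20 dB/decade.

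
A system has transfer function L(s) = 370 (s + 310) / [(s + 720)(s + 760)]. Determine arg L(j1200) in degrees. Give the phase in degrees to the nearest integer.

-41 deg

∠(j1200 + 310) = arctan(1200/310) = 75.52°
∠(j1200 + 720) = arctan(1200/720) = 59.04°
∠(j1200 + 760) = arctan(1200/760) = 57.65°
∠L(j1200) = 75.52° − (59.04° + 57.65°) = -41.17°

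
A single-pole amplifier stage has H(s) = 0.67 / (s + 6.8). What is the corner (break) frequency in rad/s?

The single real pole at s = −6.8 gives a corner at ω = 6.8 rad/s.

6.8 rad/s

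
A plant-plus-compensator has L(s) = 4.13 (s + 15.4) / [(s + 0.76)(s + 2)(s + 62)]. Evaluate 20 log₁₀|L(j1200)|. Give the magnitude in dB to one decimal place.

-110.9 dB

|j1200 + 15.4| = √(1200² + 15.4²) = 1200
|j1200 + 0.76| = √(1200² + 0.76²) = 1200
|j1200 + 2| = √(1200² + 2²) = 1200
|j1200 + 62| = √(1200² + 62²) = 1202
|L(j1200)| = 4.13 × 1200 / (1200 × 1200 × 1202) = 2.8645e-06
20 log₁₀(2.8645e-06) = -110.86 dB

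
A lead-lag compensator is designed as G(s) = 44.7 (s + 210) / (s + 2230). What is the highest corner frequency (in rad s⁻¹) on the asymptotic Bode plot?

2230 rad s⁻¹

Break frequencies occur at each pole and zero magnitude: 210 rad s⁻¹, 2230 rad s⁻¹.
The highest is 2230 rad s⁻¹.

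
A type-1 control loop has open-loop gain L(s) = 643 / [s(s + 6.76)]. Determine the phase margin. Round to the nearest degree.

15°

Gain crossover: |L(jω)| = 1 at ω ≈ 24.9 rad s⁻¹.
∠L(j24.9) = −90° − arctan(24.9/6.76) ≈ -164.82°
PM = 180° + (-164.82°) = 15.18°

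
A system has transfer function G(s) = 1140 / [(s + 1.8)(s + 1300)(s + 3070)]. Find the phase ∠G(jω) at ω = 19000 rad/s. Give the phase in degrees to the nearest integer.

∠(j19000 + 1.8) = arctan(19000/1.8) = 89.99°
∠(j19000 + 1300) = arctan(19000/1300) = 86.09°
∠(j19000 + 3070) = arctan(19000/3070) = 80.82°
∠G(j19000) = − (89.99° + 86.09° + 80.82°) = -256.90°

-257°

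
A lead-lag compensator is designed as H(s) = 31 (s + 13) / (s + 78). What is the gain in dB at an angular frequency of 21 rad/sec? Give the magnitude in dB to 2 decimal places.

19.53 dB

|j21 + 13| = √(21² + 13²) = 24.7
|j21 + 78| = √(21² + 78²) = 80.78
|H(j21)| = 31 × 24.7 / 80.78 = 9.4784
20 log₁₀(9.4784) = 19.535 dB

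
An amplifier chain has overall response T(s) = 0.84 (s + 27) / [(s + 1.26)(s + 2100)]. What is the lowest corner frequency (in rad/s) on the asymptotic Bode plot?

Break frequencies occur at each pole and zero magnitude: 1.26 rad/s, 27 rad/s, 2100 rad/s.
The lowest is 1.26 rad/s.

1.26 rad/s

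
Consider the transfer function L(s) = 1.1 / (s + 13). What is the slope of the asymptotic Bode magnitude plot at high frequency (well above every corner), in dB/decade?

-20 dB/decade

With 0 zeros and 1 pole, the high-frequency asymptotic slope is 20 × (0 − 1) = -20 dB/decade.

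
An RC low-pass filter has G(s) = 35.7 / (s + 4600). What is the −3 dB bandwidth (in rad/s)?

4600 rad/s

For a single-pole low-pass, the −3 dB point is at the pole: ω = 4600 rad/s.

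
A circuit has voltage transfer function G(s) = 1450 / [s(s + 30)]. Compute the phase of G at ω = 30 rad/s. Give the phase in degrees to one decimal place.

-135.0°

∠(j30 + 30) = arctan(30/30) = 45.00°
∠(j30) = 90.00°
∠G(j30) = − (45.00° + 90.00°) = -135.00°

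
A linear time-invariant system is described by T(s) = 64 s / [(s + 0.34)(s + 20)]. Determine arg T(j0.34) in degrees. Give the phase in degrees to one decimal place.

44.0°

∠(j0.34) = 90.00°
∠(j0.34 + 0.34) = arctan(0.34/0.34) = 45.00°
∠(j0.34 + 20) = arctan(0.34/20) = 0.97°
∠T(j0.34) = 90.00° − (45.00° + 0.97°) = 44.03°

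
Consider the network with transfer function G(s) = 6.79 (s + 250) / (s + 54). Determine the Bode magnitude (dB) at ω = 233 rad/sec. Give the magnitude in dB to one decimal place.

|j233 + 250| = √(233² + 250²) = 341.7
|j233 + 54| = √(233² + 54²) = 239.2
|G(j233)| = 6.79 × 341.7 / 239.2 = 9.7018
20 log₁₀(9.7018) = 19.74 dB

19.7 dB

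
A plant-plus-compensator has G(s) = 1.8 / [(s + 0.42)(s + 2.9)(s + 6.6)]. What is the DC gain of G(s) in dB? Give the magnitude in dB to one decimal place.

G(0) = 1.8 / (0.42 × 2.9 × 6.6) = 0.22391
20 log₁₀(0.22391) = -13.00 dB

-13.0 dB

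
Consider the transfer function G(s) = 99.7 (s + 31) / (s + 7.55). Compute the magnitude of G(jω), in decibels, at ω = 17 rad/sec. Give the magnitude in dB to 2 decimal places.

45.55 dB

|j17 + 31| = √(17² + 31²) = 35.36
|j17 + 7.55| = √(17² + 7.55²) = 18.6
|G(j17)| = 99.7 × 35.36 / 18.6 = 189.5
20 log₁₀(189.5) = 45.552 dB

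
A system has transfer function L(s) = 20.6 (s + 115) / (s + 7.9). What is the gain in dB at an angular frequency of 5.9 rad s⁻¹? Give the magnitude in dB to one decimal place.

|j5.9 + 115| = √(5.9² + 115²) = 115.2
|j5.9 + 7.9| = √(5.9² + 7.9²) = 9.86
|L(j5.9)| = 20.6 × 115.2 / 9.86 = 240.58
20 log₁₀(240.58) = 47.63 dB

47.6 dB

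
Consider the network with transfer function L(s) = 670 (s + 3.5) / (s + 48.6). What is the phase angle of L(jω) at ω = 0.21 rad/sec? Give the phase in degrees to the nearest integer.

3°

∠(j0.21 + 3.5) = arctan(0.21/3.5) = 3.43°
∠(j0.21 + 48.6) = arctan(0.21/48.6) = 0.25°
∠L(j0.21) = 3.43° − 0.25° = 3.19°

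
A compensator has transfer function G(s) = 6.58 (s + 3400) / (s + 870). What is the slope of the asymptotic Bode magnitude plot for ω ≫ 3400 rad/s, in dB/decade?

With 1 zero and 1 pole, the high-frequency asymptotic slope is 20 × (1 − 1) = 0 dB/decade.

0 dB/decade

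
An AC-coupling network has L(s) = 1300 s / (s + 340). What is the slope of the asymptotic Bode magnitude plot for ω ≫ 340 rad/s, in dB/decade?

0 dB/decade

With 1 zero and 1 pole, the high-frequency asymptotic slope is 20 × (1 − 1) = 0 dB/decade.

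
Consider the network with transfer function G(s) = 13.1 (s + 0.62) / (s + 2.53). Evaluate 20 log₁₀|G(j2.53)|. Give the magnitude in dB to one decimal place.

|j2.53 + 0.62| = √(2.53² + 0.62²) = 2.605
|j2.53 + 2.53| = √(2.53² + 2.53²) = 3.578
|G(j2.53)| = 13.1 × 2.605 / 3.578 = 9.5372
20 log₁₀(9.5372) = 19.59 dB

19.6 dB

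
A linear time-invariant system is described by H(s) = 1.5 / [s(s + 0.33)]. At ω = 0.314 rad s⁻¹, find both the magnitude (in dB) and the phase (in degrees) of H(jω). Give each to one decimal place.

|H| = 20.4 dB, ∠H = -133.6 deg

|j0.314 + 0.33| = √(0.314² + 0.33²) = 0.4555
|j0.314| = 0.314
|H(j0.314)| = 1.5 / (0.4555 × 0.314) = 10.487
20 log₁₀(10.487) = 20.41 dB
∠(j0.314 + 0.33) = arctan(0.314/0.33) = 43.58°
∠(j0.314) = 90.00°
∠H(j0.314) = − (43.58° + 90.00°) = -133.58°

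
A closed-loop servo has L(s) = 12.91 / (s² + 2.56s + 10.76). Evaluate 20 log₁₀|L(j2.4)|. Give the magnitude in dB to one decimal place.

4.2 dB

|(j2.4)² + 2.56(j2.4) + 10.76| = |5 + j6.144| = 7.921
|L(j2.4)| = 12.91 / 7.921 = 1.6298
20 log₁₀(1.6298) = 4.24 dB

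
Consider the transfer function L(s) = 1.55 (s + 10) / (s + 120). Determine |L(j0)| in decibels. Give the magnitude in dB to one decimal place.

-17.8 dB

L(0) = 1.55 × 10 / 120 = 0.12917
20 log₁₀(0.12917) = -17.78 dB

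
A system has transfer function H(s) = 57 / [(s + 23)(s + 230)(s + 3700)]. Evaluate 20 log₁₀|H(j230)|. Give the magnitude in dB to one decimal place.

|j230 + 23| = √(230² + 23²) = 231.1
|j230 + 230| = √(230² + 230²) = 325.3
|j230 + 3700| = √(230² + 3700²) = 3707
|H(j230)| = 57 / (231.1 × 325.3 × 3707) = 2.0451e-07
20 log₁₀(2.0451e-07) = -133.79 dB

-133.8 dB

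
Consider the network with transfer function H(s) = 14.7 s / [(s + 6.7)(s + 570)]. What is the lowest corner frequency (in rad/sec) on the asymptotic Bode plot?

6.7 rad/sec

Break frequencies occur at each pole and zero magnitude: 6.7 rad/sec, 570 rad/sec.
The lowest is 6.7 rad/sec.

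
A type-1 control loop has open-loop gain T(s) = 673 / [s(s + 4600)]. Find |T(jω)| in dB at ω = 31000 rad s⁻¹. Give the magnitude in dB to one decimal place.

|j31000 + 4600| = √(31000² + 4600²) = 3.134e+04
|j31000| = 3.1e+04
|T(j31000)| = 673 / (3.134e+04 × 3.1e+04) = 6.9273e-07
20 log₁₀(6.9273e-07) = -123.19 dB

-123.2 dB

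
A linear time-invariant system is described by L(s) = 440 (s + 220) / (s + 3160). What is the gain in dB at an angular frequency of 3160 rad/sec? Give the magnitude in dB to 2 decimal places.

49.88 dB

|j3160 + 220| = √(3160² + 220²) = 3168
|j3160 + 3160| = √(3160² + 3160²) = 4469
|L(j3160)| = 440 × 3168 / 4469 = 311.88
20 log₁₀(311.88) = 49.880 dB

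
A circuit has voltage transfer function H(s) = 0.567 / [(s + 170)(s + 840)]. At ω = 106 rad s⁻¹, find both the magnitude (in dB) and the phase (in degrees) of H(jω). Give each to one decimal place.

|H| = -109.5 dB, ∠H = -39.1°

|j106 + 170| = √(106² + 170²) = 200.3
|j106 + 840| = √(106² + 840²) = 846.7
|H(j106)| = 0.567 / (200.3 × 846.7) = 3.3428e-06
20 log₁₀(3.3428e-06) = -109.52 dB
∠(j106 + 170) = arctan(106/170) = 31.94°
∠(j106 + 840) = arctan(106/840) = 7.19°
∠H(j106) = − (31.94° + 7.19°) = -39.14°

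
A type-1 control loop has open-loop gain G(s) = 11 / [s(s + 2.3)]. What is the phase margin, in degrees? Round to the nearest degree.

Gain crossover: |G(jω)| = 1 at ω ≈ 2.94 rad/s.
∠G(j2.94) = −90° − arctan(2.94/2.3) ≈ -142.00°
PM = 180° + (-142.00°) = 38.00°

38 deg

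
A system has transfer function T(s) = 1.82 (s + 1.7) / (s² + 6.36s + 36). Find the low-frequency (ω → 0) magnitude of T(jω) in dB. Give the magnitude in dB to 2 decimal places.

-21.32 dB

T(0) = 1.82 × 1.7 / 36 = 0.085944
20 log₁₀(0.085944) = -21.316 dB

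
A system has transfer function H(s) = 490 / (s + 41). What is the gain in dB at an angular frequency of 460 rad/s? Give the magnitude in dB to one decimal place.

0.5 dB

|j460 + 41| = √(460² + 41²) = 461.8
|H(j460)| = 490 / 461.8 = 1.061
20 log₁₀(1.061) = 0.51 dB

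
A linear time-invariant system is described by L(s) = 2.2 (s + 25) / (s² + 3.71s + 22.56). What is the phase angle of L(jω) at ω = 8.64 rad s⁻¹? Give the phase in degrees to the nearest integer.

-129°

∠(j8.64 + 25) = arctan(8.64/25) = 19.07°
∠[(j8.64)² + 3.71(j8.64) + 22.56] = ∠[-52.09 + j32.054] = 148.39°
∠L(j8.64) = 19.07° − 148.39° = -129.33°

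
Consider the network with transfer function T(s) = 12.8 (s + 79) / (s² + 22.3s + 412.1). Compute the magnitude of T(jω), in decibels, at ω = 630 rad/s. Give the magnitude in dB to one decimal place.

|j630 + 79| = √(630² + 79²) = 634.9
|(j630)² + 22.3(j630) + 412.1| = |-3.9649e+05 + j14049| = 3.967e+05
|T(j630)| = 12.8 × 634.9 / 3.967e+05 = 0.020485
20 log₁₀(0.020485) = -33.77 dB

-33.8 dB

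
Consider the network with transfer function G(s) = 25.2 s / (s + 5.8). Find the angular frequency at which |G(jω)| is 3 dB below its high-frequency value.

5.8 rad/s

For a single-pole high-pass, the −3 dB point is at the pole: ω = 5.8 rad/s.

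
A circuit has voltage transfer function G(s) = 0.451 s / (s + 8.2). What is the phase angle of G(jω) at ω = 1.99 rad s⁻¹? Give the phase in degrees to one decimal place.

76.4°

∠(j1.99) = 90.00°
∠(j1.99 + 8.2) = arctan(1.99/8.2) = 13.64°
∠G(j1.99) = 90.00° − 13.64° = 76.36°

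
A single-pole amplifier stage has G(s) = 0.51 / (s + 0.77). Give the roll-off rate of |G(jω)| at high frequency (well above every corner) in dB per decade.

-20 dB/decade

With 0 zeros and 1 pole, the high-frequency asymptotic slope is 20 × (0 − 1) = -20 dB/decade.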